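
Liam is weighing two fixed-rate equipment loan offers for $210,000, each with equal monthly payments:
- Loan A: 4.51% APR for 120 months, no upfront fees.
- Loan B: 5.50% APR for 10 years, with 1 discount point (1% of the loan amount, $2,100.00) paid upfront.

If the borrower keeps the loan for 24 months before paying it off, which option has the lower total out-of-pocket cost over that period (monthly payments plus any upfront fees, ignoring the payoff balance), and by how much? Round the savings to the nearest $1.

Loan A: at 4.51% the monthly rate is 0.0037583, so the payment is 210,000 × 0.0037583 / (1 − 1.0037583^−120) = $2,177.42.
Loan B: monthly rate = 5.5%/12 = 0.0045833; payment = 210,000 × 0.0045833 / (1 − (1+0.0045833)^−120) = $2,279.05.
Over 24 months: Loan A costs 24 × $2,177.42 = $52,258.08; Loan B costs 24 × $2,279.05 + $2,100.00 = $56,797.20.
Loan A is cheaper by $56,797.20 − $52,258.08 = $4,539.12.

Loan A by $4,539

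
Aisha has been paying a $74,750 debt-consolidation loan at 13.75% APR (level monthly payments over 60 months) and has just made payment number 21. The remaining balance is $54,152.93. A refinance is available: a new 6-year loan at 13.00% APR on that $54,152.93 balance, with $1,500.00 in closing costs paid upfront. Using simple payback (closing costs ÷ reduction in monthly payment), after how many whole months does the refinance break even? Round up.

3 months

Current payment = 74,750 × 13.75%/12 / (1 − (1+0.0114583)^−60) = $1,729.63.
Refinanced payment = 54,152.93 × 0.0108333 / (1 − (1+0.0108333)^−72) = $1,087.07.
Monthly savings = $1,729.63 − $1,087.07 = $642.56.
Break-even = $1,500.00 / $642.56 = 2.33 → 3 months.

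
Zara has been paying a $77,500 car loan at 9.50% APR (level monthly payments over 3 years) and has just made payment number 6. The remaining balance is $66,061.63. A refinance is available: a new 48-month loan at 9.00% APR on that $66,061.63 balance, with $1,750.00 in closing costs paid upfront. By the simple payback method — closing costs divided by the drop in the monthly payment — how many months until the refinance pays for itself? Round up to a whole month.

3 months

Current payment = 77,500 × 9.5%/12 / (1 − (1+0.0079167)^−36) = $2,482.55.
Refinanced payment = 66,061.63 × 0.0075000 / (1 − (1+0.0075000)^−48) = $1,643.95.
Monthly savings = $2,482.55 − $1,643.95 = $838.60.
Break-even = $1,750.00 / $838.60 = 2.09 → 3 months.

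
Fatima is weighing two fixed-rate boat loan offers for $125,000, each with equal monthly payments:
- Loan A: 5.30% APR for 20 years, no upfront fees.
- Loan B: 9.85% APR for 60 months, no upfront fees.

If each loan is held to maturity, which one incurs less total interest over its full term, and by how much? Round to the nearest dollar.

Loan A: monthly rate = 5.3%/12 = 0.0044167; payment = 125,000 × 0.0044167 / (1 − (1+0.0044167)^−240) = $845.80.
Total interest on Loan A = 240 × $845.80 − $125,000 = $77,992.00.
Loan B: monthly rate = 9.85%/12 = 0.0082083; payment = 125,000 × 0.0082083 / (1 − (1+0.0082083)^−60) = $2,646.66.
Total interest on Loan B = 60 × $2,646.66 − $125,000 = $33,799.60.
Loan B is lower by $44,192.40.

Loan B by $44,192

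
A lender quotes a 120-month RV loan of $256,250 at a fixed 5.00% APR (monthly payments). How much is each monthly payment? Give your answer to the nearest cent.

At 5.00% the monthly rate is 0.0041667, so the payment is 256,250 × 0.0041667 / (1 − 1.0041667^−120) = $2,717.93.

$2,717.93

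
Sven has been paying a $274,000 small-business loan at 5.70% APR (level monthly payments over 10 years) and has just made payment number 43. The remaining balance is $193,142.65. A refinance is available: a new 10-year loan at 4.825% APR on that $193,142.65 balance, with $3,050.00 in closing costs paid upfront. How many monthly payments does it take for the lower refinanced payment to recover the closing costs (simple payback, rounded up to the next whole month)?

4 months

Current payment = 274,000 × 5.7%/12 / (1 − (1+0.0047500)^−120) = $3,000.85.
Refinanced payment = 193,142.65 × 0.0040208 / (1 − (1+0.0040208)^−120) = $2,032.10.
Monthly savings = $3,000.85 − $2,032.10 = $968.75.
Break-even = $3,050.00 / $968.75 = 3.15 → 4 months.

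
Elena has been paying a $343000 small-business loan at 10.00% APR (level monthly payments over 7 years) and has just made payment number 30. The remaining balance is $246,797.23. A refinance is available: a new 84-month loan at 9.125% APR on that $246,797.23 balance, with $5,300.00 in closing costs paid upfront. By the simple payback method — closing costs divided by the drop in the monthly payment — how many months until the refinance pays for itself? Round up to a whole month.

4 months

Current payment = 343,000 × 10%/12 / (1 − (1+0.0083333)^−84) = $5,694.21.
Refinanced payment = 246,797.23 × 0.0076042 / (1 − (1+0.0076042)^−84) = $3,986.41.
Monthly savings = $5,694.21 − $3,986.41 = $1,707.80.
Break-even = $5,300.00 / $1,707.80 = 3.10 → 4 months.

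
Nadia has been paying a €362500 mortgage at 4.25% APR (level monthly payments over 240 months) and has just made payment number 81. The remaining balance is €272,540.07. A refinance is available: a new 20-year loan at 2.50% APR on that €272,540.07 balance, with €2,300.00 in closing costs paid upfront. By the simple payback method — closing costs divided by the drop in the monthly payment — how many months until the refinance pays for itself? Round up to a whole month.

3 months

Current payment = 362,500 × 4.25%/12 / (1 − (1+0.0035417)^−240) = €2,244.72.
Refinanced payment = 272,540.07 × 0.0020833 / (1 − (1+0.0020833)^−240) = €1,444.20.
Monthly savings = €2,244.72 − €1,444.20 = €800.52.
Break-even = €2,300.00 / €800.52 = 2.87 → 3 months.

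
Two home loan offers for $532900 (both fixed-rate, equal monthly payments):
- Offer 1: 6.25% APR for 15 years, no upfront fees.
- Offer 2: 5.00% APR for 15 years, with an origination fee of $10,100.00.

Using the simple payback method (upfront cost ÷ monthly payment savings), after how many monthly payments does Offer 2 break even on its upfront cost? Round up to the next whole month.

Offer 1: monthly rate = 6.25%/12 = 0.0052083; payment = 532,900 × 0.0052083 / (1 − (1+0.0052083)^−180) = $4,569.21.
Offer 2: at 5.00% the monthly rate is 0.0041667, so the payment is 532,900 × 0.0041667 / (1 − 1.0041667^−180) = $4,214.14.
Monthly savings = $4,569.21 − $4,214.14 = $355.07.
Break-even = $10,100.00 / $355.07 = 28.45 → 29 months.

29 months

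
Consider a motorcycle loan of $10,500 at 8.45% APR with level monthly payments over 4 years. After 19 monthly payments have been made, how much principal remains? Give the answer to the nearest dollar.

$6,761

With monthly rate i = 8.45%/12 = 0.0070417, the balance after k of n payments is P · [(1+i)^n − (1+i)^k] / [(1+i)^n − 1].
(1+0.0070417)^48 = 1.40048067 and (1+0.0070417)^19 = 1.14261879, so the balance is 10,500 × (1.40048067 − 1.14261879) / (1.40048067 − 1) = $6,760.75.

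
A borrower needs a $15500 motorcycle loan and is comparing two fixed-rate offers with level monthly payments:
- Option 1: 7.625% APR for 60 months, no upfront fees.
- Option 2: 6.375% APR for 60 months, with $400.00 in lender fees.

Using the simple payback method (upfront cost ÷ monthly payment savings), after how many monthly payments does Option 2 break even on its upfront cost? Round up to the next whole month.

Option 1: at 7.625% the monthly rate is 0.0063542, so the payment is 15,500 × 0.0063542 / (1 − 1.0063542^−60) = $311.51.
Option 2: at 6.375% the monthly rate is 0.0053125, so the payment is 15,500 × 0.0053125 / (1 − 1.0053125^−60) = $302.37.
Monthly savings = $311.51 − $302.37 = $9.14.
Break-even = $400.00 / $9.14 = 43.76 → 44 months.

44 months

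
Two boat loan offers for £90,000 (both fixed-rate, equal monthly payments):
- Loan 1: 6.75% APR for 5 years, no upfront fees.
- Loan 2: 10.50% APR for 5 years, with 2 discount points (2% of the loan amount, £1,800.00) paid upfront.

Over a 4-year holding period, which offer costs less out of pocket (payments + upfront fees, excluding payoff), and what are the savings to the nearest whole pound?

Loan 1: monthly rate = 6.75%/12 = 0.0056250; payment = 90,000 × 0.0056250 / (1 − (1+0.0056250)^−60) = £1,771.51.
Loan 2: monthly rate = 10.5%/12 = 0.0087500; payment = 90,000 × 0.0087500 / (1 − (1+0.0087500)^−60) = £1,934.45.
Over 48 months: Loan 1 costs 48 × £1,771.51 = £85,032.48; Loan 2 costs 48 × £1,934.45 + £1,800.00 = £94,653.60.
Loan 1 is cheaper by £94,653.60 − £85,032.48 = £9,621.12.

Loan 1 by £9,621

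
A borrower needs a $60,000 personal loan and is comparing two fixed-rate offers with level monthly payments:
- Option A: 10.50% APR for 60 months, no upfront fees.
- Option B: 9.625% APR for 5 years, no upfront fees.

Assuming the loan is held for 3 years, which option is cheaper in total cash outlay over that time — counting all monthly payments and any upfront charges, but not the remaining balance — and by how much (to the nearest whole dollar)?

Option B by $931

Option A: monthly rate = 10.5%/12 = 0.0087500; payment = 60,000 × 0.0087500 / (1 − (1+0.0087500)^−60) = $1,289.63.
Option B: at 9.625% the monthly rate is 0.0080208, so the payment is 60,000 × 0.0080208 / (1 − 1.0080208^−60) = $1,263.78.
Over 36 months: Option A costs 36 × $1,289.63 = $46,426.68; Option B costs 36 × $1,263.78 = $45,496.08.
Option B is cheaper by $46,426.68 − $45,496.08 = $930.60.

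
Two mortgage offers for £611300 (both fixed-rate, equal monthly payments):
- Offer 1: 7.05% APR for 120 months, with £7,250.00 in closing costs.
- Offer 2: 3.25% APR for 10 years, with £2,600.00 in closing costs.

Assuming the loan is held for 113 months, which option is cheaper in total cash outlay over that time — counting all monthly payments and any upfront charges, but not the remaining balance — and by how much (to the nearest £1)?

Offer 2 by £133,460

Offer 1: monthly rate = 7.05%/12 = 0.0058750; payment = 611,300 × 0.0058750 / (1 − (1+0.0058750)^−120) = £7,113.47.
Offer 2: at 3.25% the monthly rate is 0.0027083, so the payment is 611,300 × 0.0027083 / (1 − 1.0027083^−120) = £5,973.56.
Over 113 months: Offer 1 costs 113 × £7,113.47 + £7,250.00 = £811,072.11; Offer 2 costs 113 × £5,973.56 + £2,600.00 = £677,612.28.
Offer 2 is cheaper by £811,072.11 − £677,612.28 = £133,459.83.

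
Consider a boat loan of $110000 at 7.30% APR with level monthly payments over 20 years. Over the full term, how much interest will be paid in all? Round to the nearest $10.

$99,460

Monthly rate = 7.3%/12 = 0.0060833; payment = 110,000 × 0.0060833 / (1 − (1+0.0060833)^−240) = $872.75.
Total paid = 240 × $872.75 = $209,460.00; interest = $209,460.00 − $110,000 = $99,460.00.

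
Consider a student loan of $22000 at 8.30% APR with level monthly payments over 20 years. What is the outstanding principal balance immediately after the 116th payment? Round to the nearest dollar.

With monthly rate i = 8.3%/12 = 0.0069167, the balance after k of n payments is P · [(1+i)^n − (1+i)^k] / [(1+i)^n − 1].
(1+0.0069167)^240 = 5.22934223 and (1+0.0069167)^116 = 2.22458710, so the balance is 22,000 × (5.22934223 − 2.22458710) / (5.22934223 − 1) = $15,630.00.

$15,630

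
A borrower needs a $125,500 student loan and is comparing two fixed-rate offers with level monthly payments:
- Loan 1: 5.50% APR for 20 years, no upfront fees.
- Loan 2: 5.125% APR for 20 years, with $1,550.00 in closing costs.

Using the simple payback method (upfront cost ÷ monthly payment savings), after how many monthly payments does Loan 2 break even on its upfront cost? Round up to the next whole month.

59 months

Loan 1: monthly rate = 5.5%/12 = 0.0045833; payment = 125,500 × 0.0045833 / (1 − (1+0.0045833)^−240) = $863.30.
Loan 2: monthly rate = 5.125%/12 = 0.0042708; payment = 125,500 × 0.0042708 / (1 − (1+0.0042708)^−240) = $836.94.
Monthly savings = $863.30 − $836.94 = $26.36.
Break-even = $1,550.00 / $26.36 = 58.80 → 59 months.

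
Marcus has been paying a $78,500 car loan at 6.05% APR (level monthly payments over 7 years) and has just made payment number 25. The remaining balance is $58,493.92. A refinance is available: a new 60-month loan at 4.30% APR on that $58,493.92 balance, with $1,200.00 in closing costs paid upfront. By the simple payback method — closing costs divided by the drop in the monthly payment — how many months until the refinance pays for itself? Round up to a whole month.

19 months

Current payment = 78,500 × 6.05%/12 / (1 − (1+0.0050417)^−84) = $1,148.65.
Refinanced payment = 58,493.92 × 0.0035833 / (1 − (1+0.0035833)^−60) = $1,085.19.
Monthly savings = $1,148.65 − $1,085.19 = $63.46.
Break-even = $1,200.00 / $63.46 = 18.91 → 19 months.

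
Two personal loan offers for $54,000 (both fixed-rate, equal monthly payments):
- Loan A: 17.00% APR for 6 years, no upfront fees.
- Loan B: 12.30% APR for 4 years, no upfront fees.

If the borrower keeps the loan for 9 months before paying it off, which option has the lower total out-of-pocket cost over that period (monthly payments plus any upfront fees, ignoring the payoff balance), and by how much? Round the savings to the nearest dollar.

Loan A by $2,058

Loan A: monthly rate = 17%/12 = 0.0141667; payment = 54,000 × 0.0141667 / (1 − (1+0.0141667)^−72) = $1,201.29.
Loan B: monthly rate = 12.3%/12 = 0.0102500; payment = 54,000 × 0.0102500 / (1 − (1+0.0102500)^−48) = $1,429.99.
Over 9 months: Loan A costs 9 × $1,201.29 = $10,811.61; Loan B costs 9 × $1,429.99 = $12,869.91.
Loan A is cheaper by $12,869.91 − $10,811.61 = $2,058.30.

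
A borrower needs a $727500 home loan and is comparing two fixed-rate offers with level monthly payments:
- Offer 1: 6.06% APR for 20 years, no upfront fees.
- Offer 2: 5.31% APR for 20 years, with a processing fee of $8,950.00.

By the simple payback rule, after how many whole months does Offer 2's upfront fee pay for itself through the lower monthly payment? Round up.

29 months

Offer 1: at 6.06% the monthly rate is 0.0050500, so the payment is 727,500 × 0.0050500 / (1 − 1.0050500^−240) = $5,237.25.
Offer 2: at 5.31% the monthly rate is 0.0044250, so the payment is 727,500 × 0.0044250 / (1 − 1.0044250^−240) = $4,926.63.
Monthly savings = $5,237.25 − $4,926.63 = $310.62.
Break-even = $8,950.00 / $310.62 = 28.81 → 29 months.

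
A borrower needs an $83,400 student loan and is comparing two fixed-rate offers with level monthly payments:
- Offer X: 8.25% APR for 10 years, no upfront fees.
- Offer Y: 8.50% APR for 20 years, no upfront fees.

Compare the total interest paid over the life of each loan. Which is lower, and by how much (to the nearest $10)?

Offer X by $50,950

Offer X: at 8.25% the monthly rate is 0.0068750, so the payment is 83,400 × 0.0068750 / (1 − 1.0068750^−120) = $1,022.92.
Total interest on Offer X = 120 × $1,022.92 − $83,400 = $39,350.40.
Offer Y: monthly rate = 8.5%/12 = 0.0070833; payment = 83,400 × 0.0070833 / (1 − (1+0.0070833)^−240) = $723.76.
Total interest on Offer Y = 240 × $723.76 − $83,400 = $90,302.40.
Offer X is lower by $50,952.00.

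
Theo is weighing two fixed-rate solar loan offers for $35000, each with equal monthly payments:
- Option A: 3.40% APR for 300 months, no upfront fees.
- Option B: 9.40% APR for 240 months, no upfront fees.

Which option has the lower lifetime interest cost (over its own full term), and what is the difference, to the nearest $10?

Option A by $25,750

Option A: at 3.40% the monthly rate is 0.0028333, so the payment is 35,000 × 0.0028333 / (1 − 1.0028333^−300) = $173.35.
Total interest on Option A = 300 × $173.35 − $35,000 = $17,005.00.
Option B: monthly rate = 9.4%/12 = 0.0078333; payment = 35,000 × 0.0078333 / (1 − (1+0.0078333)^−240) = $323.96.
Total interest on Option B = 240 × $323.96 − $35,000 = $42,750.40.
Option A is lower by $25,745.40.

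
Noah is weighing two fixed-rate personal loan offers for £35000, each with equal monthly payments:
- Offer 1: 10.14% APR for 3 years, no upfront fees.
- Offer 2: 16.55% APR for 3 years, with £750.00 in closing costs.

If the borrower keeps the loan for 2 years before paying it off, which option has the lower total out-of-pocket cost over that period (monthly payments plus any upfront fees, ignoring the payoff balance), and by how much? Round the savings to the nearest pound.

Offer 1: monthly rate = 10.14%/12 = 0.0084500; payment = 35,000 × 0.0084500 / (1 − (1+0.0084500)^−36) = £1,131.65.
Offer 2: monthly rate = 16.55%/12 = 0.0137917; payment = 35,000 × 0.0137917 / (1 − (1+0.0137917)^−36) = £1,240.02.
Over 24 months: Offer 1 costs 24 × £1,131.65 = £27,159.60; Offer 2 costs 24 × £1,240.02 + £750.00 = £30,510.48.
Offer 1 is cheaper by £30,510.48 − £27,159.60 = £3,350.88.

Offer 1 by £3,351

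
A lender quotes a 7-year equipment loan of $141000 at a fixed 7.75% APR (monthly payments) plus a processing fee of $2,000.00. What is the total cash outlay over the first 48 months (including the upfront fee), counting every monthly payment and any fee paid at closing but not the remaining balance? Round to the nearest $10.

Monthly rate = 7.75%/12 = 0.0064583; payment = 141,000 × 0.0064583 / (1 − (1+0.0064583)^−84) = $2,180.14.
Total outlay = 48 × $2,180.14 + $2,000.00 = $106,646.72.

$106,650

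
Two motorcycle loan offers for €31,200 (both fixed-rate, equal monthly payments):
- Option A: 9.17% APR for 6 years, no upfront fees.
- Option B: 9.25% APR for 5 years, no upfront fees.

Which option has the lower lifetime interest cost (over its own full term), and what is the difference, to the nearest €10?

Option A: monthly rate = 9.17%/12 = 0.0076417; payment = 31,200 × 0.0076417 / (1 − (1+0.0076417)^−72) = €565.03.
Total interest on Option A = 72 × €565.03 − €31,200 = €9,482.16.
Option B: at 9.25% the monthly rate is 0.0077083, so the payment is 31,200 × 0.0077083 / (1 − 1.0077083^−60) = €651.45.
Total interest on Option B = 60 × €651.45 − €31,200 = €7,887.00.
Option B is lower by €1,595.16.

Option B by €1,600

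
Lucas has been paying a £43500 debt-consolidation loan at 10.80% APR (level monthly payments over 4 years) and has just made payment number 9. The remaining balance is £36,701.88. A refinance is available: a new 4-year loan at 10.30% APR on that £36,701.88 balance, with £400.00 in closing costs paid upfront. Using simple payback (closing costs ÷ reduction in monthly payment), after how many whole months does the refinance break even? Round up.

Current payment = 43,500 × 10.8%/12 / (1 − (1+0.0090000)^−48) = £1,120.06.
Refinanced payment = 36,701.88 × 0.0085833 / (1 − (1+0.0085833)^−48) = £936.15.
Monthly savings = £1,120.06 − £936.15 = £183.91.
Break-even = £400.00 / £183.91 = 2.17 → 3 months.

3 months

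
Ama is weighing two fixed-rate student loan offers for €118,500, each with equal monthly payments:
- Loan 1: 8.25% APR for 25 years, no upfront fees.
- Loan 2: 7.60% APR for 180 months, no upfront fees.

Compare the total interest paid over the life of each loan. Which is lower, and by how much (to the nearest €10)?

Loan 2 by €81,350

Loan 1: at 8.25% the monthly rate is 0.0068750, so the payment is 118,500 × 0.0068750 / (1 − 1.0068750^−300) = €934.31.
Total interest on Loan 1 = 300 × €934.31 − €118,500 = €161,793.00.
Loan 2: at 7.60% the monthly rate is 0.0063333, so the payment is 118,500 × 0.0063333 / (1 − 1.0063333^−180) = €1,105.25.
Total interest on Loan 2 = 180 × €1,105.25 − €118,500 = €80,445.00.
Loan 2 is lower by €81,348.00.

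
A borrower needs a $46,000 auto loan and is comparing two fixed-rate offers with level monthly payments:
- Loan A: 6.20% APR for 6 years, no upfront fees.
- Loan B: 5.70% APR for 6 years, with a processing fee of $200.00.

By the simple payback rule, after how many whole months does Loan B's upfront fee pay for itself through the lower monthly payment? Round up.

19 months

Loan A: at 6.20% the monthly rate is 0.0051667, so the payment is 46,000 × 0.0051667 / (1 − 1.0051667^−72) = $766.70.
Loan B: at 5.70% the monthly rate is 0.0047500, so the payment is 46,000 × 0.0047500 / (1 − 1.0047500^−72) = $755.86.
Monthly savings = $766.70 − $755.86 = $10.84.
Break-even = $200.00 / $10.84 = 18.45 → 19 months.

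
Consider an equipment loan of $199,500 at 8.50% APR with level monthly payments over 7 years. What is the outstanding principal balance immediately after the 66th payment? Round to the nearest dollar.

With monthly rate i = 8.5%/12 = 0.0070833, the balance after k of n payments is P · [(1+i)^n − (1+i)^k] / [(1+i)^n − 1].
(1+0.0070833)^84 = 1.80923229 and (1+0.0070833)^66 = 1.59337124, so the balance is 199,500 × (1.80923229 − 1.59337124) / (1.80923229 − 1) = $53,216.22.

$53,216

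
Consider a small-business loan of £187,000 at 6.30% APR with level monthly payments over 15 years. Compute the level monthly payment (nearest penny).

Monthly rate = 6.3%/12 = 0.0052500; payment = 187,000 × 0.0052500 / (1 − (1+0.0052500)^−180) = £1,608.48.

£1,608.48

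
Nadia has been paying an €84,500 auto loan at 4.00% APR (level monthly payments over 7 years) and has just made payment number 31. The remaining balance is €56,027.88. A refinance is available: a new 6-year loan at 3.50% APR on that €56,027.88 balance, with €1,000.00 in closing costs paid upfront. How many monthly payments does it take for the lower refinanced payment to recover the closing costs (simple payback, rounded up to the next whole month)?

Current payment = 84,500 × 4%/12 / (1 − (1+0.0033333)^−84) = €1,155.01.
Refinanced payment = 56,027.88 × 0.0029167 / (1 − (1+0.0029167)^−72) = €863.86.
Monthly savings = €1,155.01 − €863.86 = €291.15.
Break-even = €1,000.00 / €291.15 = 3.43 → 4 months.

4 months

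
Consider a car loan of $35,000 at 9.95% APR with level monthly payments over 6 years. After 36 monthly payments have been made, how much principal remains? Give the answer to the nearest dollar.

With monthly rate i = 9.95%/12 = 0.0082917, the balance after k of n payments is P · [(1+i)^n − (1+i)^k] / [(1+i)^n − 1].
(1+0.0082917)^72 = 1.81219449 and (1+0.0082917)^36 = 1.34617773, so the balance is 35,000 × (1.81219449 − 1.34617773) / (1.81219449 − 1) = $20,082.12.

$20,082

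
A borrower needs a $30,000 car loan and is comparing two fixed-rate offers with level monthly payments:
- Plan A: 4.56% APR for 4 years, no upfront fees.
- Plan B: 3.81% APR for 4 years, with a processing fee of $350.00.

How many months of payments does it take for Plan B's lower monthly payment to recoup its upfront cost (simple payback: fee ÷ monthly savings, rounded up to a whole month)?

35 months

Plan A: at 4.56% the monthly rate is 0.0038000, so the payment is 30,000 × 0.0038000 / (1 − 1.0038000^−48) = $684.92.
Plan B: monthly rate = 3.81%/12 = 0.0031750; payment = 30,000 × 0.0031750 / (1 − (1+0.0031750)^−48) = $674.82.
Monthly savings = $684.92 − $674.82 = $10.10.
Break-even = $350.00 / $10.10 = 34.65 → 35 months.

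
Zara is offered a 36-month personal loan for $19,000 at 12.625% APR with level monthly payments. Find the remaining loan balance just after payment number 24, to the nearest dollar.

$7,143

With monthly rate i = 12.625%/12 = 0.0105208, the balance after k of n payments is P · [(1+i)^n − (1+i)^k] / [(1+i)^n − 1].
(1+0.0105208)^36 = 1.45757119 and (1+0.0105208)^24 = 1.28554273, so the balance is 19,000 × (1.45757119 − 1.28554273) / (1.45757119 − 1) = $7,143.24.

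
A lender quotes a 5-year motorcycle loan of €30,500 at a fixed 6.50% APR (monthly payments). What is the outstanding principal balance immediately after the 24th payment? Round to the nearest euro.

€19,471

With monthly rate i = 6.5%/12 = 0.0054167, the balance after k of n payments is P · [(1+i)^n − (1+i)^k] / [(1+i)^n − 1].
(1+0.0054167)^60 = 1.38281732 and (1+0.0054167)^24 = 1.13842893, so the balance is 30,500 × (1.38281732 − 1.13842893) / (1.38281732 − 1) = €19,471.03.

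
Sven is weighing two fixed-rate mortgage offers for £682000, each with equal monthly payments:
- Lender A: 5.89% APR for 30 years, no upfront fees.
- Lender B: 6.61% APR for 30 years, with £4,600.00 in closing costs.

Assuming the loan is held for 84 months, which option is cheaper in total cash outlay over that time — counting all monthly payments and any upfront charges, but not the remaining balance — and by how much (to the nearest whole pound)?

Lender A by £31,424

Lender A: monthly rate = 5.89%/12 = 0.0049083; payment = 682,000 × 0.0049083 / (1 − (1+0.0049083)^−360) = £4,040.83.
Lender B: at 6.61% the monthly rate is 0.0055083, so the payment is 682,000 × 0.0055083 / (1 − 1.0055083^−360) = £4,360.16.
Over 84 months: Lender A costs 84 × £4,040.83 = £339,429.72; Lender B costs 84 × £4,360.16 + £4,600.00 = £370,853.44.
Lender A is cheaper by £370,853.44 − £339,429.72 = £31,423.72.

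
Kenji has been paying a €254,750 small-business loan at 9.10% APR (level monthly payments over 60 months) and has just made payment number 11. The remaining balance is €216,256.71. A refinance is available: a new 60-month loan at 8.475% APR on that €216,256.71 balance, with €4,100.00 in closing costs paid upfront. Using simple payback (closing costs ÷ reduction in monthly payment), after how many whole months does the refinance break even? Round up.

Current payment = 254,750 × 9.1%/12 / (1 − (1+0.0075833)^−60) = €5,300.56.
Refinanced payment = 216,256.71 × 0.0070625 / (1 − (1+0.0070625)^−60) = €4,434.23.
Monthly savings = €5,300.56 − €4,434.23 = €866.33.
Break-even = €4,100.00 / €866.33 = 4.73 → 5 months.

5 months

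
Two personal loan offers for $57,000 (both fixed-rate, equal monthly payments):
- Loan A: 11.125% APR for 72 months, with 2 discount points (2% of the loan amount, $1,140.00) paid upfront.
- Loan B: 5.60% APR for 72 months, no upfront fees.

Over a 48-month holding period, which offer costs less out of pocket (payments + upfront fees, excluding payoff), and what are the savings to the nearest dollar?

Loan B by $8,564

Loan A: at 11.125% the monthly rate is 0.0092708, so the payment is 57,000 × 0.0092708 / (1 − 1.0092708^−72) = $1,088.60.
Loan B: at 5.60% the monthly rate is 0.0046667, so the payment is 57,000 × 0.0046667 / (1 − 1.0046667^−72) = $933.93.
Over 48 months: Loan A costs 48 × $1,088.60 + $1,140.00 = $53,392.80; Loan B costs 48 × $933.93 = $44,828.64.
Loan B is cheaper by $53,392.80 − $44,828.64 = $8,564.16.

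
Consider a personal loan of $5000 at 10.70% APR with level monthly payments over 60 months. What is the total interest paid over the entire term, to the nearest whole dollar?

$1,478

At 10.70% the monthly rate is 0.0089167, so the payment is 5,000 × 0.0089167 / (1 − 1.0089167^−60) = $107.97.
Total paid = 60 × $107.97 = $6,478.20; interest = $6,478.20 − $5,000 = $1,478.20.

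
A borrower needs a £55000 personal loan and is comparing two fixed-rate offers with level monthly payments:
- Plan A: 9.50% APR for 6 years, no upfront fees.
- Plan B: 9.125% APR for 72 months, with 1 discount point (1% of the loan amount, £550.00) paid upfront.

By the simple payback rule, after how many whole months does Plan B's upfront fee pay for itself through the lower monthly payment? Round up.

Plan A: monthly rate = 9.5%/12 = 0.0079167; payment = 55,000 × 0.0079167 / (1 − (1+0.0079167)^−72) = £1,005.11.
Plan B: at 9.125% the monthly rate is 0.0076042, so the payment is 55,000 × 0.0076042 / (1 − 1.0076042^−72) = £994.82.
Monthly savings = £1,005.11 − £994.82 = £10.29.
Break-even = £550.00 / £10.29 = 53.45 → 54 months.

54 months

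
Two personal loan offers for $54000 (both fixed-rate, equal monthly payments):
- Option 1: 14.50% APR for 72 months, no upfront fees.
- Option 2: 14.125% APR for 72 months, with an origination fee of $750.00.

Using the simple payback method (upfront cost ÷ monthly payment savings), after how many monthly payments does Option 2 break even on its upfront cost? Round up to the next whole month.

Option 1: monthly rate = 14.5%/12 = 0.0120833; payment = 54,000 × 0.0120833 / (1 − (1+0.0120833)^−72) = $1,127.22.
Option 2: monthly rate = 14.125%/12 = 0.0117708; payment = 54,000 × 0.0117708 / (1 − (1+0.0117708)^−72) = $1,116.33.
Monthly savings = $1,127.22 − $1,116.33 = $10.89.
Break-even = $750.00 / $10.89 = 68.87 → 69 months.

69 months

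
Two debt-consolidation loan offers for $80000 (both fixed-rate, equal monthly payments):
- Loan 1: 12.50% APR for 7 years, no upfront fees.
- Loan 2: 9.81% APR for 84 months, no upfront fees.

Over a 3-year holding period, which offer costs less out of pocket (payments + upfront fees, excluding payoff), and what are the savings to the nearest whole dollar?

Loan 1: at 12.50% the monthly rate is 0.0104167, so the payment is 80,000 × 0.0104167 / (1 − 1.0104167^−84) = $1,433.70.
Loan 2: at 9.81% the monthly rate is 0.0081750, so the payment is 80,000 × 0.0081750 / (1 − 1.0081750^−84) = $1,320.25.
Over 36 months: Loan 1 costs 36 × $1,433.70 = $51,613.20; Loan 2 costs 36 × $1,320.25 = $47,529.00.
Loan 2 is cheaper by $51,613.20 − $47,529.00 = $4,084.20.

Loan 2 by $4,084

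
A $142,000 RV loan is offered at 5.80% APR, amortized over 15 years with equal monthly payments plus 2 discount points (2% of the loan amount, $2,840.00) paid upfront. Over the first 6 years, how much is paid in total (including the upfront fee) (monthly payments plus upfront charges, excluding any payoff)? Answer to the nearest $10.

Monthly rate = 5.8%/12 = 0.0048333; payment = 142,000 × 0.0048333 / (1 − (1+0.0048333)^−180) = $1,182.99.
Total outlay = 72 × $1,182.99 + $2,840.00 = $88,015.28.

$88,020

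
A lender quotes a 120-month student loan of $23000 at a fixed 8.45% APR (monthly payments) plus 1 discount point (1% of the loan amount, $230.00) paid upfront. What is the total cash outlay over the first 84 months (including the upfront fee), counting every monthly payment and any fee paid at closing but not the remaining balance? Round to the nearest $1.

$24,132

At 8.45% the monthly rate is 0.0070417, so the payment is 23,000 × 0.0070417 / (1 − 1.0070417^−120) = $284.55.
Total outlay = 84 × $284.55 + $230.00 = $24,132.20.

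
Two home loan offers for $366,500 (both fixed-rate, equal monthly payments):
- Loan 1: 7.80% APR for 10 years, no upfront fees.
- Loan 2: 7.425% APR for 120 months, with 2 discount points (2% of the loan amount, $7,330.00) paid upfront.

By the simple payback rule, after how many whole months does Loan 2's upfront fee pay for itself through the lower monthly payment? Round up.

Loan 1: at 7.80% the monthly rate is 0.0065000, so the payment is 366,500 × 0.0065000 / (1 − 1.0065000^−120) = $4,408.02.
Loan 2: at 7.425% the monthly rate is 0.0061875, so the payment is 366,500 × 0.0061875 / (1 − 1.0061875^−120) = $4,336.09.
Monthly savings = $4,408.02 − $4,336.09 = $71.93.
Break-even = $7,330.00 / $71.93 = 101.90 → 102 months.

102 months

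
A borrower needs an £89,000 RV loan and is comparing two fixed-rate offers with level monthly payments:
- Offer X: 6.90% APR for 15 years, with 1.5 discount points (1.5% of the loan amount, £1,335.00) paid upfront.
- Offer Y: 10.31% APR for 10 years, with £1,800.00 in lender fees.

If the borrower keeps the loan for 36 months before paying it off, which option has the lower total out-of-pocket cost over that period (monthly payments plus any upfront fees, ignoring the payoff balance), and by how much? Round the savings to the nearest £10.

Offer X by £14,740

Offer X: monthly rate = 6.9%/12 = 0.0057500; payment = 89,000 × 0.0057500 / (1 − (1+0.0057500)^−180) = £794.99.
Offer Y: at 10.31% the monthly rate is 0.0085917, so the payment is 89,000 × 0.0085917 / (1 − 1.0085917^−120) = £1,191.47.
Over 36 months: Offer X costs 36 × £794.99 + £1,335.00 = £29,954.64; Offer Y costs 36 × £1,191.47 + £1,800.00 = £44,692.92.
Offer X is cheaper by £44,692.92 − £29,954.64 = £14,738.28.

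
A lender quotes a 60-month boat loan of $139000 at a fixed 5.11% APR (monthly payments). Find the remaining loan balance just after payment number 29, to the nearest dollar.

$76,229

With monthly rate i = 5.11%/12 = 0.0042583, the balance after k of n payments is P · [(1+i)^n − (1+i)^k] / [(1+i)^n − 1].
(1+0.0042583)^60 = 1.29040683 and (1+0.0042583)^29 = 1.13114396, so the balance is 139,000 × (1.29040683 − 1.13114396) / (1.29040683 − 1) = $76,229.40.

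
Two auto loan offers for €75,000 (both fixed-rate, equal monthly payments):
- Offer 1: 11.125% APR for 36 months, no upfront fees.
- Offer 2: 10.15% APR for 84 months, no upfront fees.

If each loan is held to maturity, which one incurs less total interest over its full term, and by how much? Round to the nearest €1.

Offer 1: monthly rate = 11.125%/12 = 0.0092708; payment = 75,000 × 0.0092708 / (1 − (1+0.0092708)^−36) = €2,459.85.
Total interest on Offer 1 = 36 × €2,459.85 − €75,000 = €13,554.60.
Offer 2: at 10.15% the monthly rate is 0.0084583, so the payment is 75,000 × 0.0084583 / (1 − 1.0084583^−84) = €1,250.91.
Total interest on Offer 2 = 84 × €1,250.91 − €75,000 = €30,076.44.
Offer 1 is lower by €16,521.84.

Offer 1 by €16,522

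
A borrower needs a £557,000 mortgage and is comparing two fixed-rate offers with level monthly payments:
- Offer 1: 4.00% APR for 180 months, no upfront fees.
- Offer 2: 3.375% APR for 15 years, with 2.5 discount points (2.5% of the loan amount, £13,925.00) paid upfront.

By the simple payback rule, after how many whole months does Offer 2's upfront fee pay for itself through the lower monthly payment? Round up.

81 months

Offer 1: at 4.00% the monthly rate is 0.0033333, so the payment is 557,000 × 0.0033333 / (1 − 1.0033333^−180) = £4,120.06.
Offer 2: at 3.375% the monthly rate is 0.0028125, so the payment is 557,000 × 0.0028125 / (1 − 1.0028125^−180) = £3,947.79.
Monthly savings = £4,120.06 − £3,947.79 = £172.27.
Break-even = £13,925.00 / £172.27 = 80.83 → 81 months.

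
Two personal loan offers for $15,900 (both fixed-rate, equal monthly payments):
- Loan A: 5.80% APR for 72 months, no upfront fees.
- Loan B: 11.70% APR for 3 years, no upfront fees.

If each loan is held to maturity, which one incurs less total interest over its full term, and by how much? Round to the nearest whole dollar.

Loan A by $65

Loan A: at 5.80% the monthly rate is 0.0048333, so the payment is 15,900 × 0.0048333 / (1 − 1.0048333^−72) = $262.01.
Total interest on Loan A = 72 × $262.01 − $15,900 = $2,964.72.
Loan B: at 11.70% the monthly rate is 0.0097500, so the payment is 15,900 × 0.0097500 / (1 − 1.0097500^−36) = $525.83.
Total interest on Loan B = 36 × $525.83 − $15,900 = $3,029.88.
Loan A is lower by $65.16.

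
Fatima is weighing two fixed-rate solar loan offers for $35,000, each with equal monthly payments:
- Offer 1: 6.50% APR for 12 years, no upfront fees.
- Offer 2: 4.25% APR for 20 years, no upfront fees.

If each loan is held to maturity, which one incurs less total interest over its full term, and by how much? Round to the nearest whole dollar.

Offer 1: at 6.50% the monthly rate is 0.0054167, so the payment is 35,000 × 0.0054167 / (1 − 1.0054167^−144) = $350.67.
Total interest on Offer 1 = 144 × $350.67 − $35,000 = $15,496.48.
Offer 2: monthly rate = 4.25%/12 = 0.0035417; payment = 35,000 × 0.0035417 / (1 − (1+0.0035417)^−240) = $216.73.
Total interest on Offer 2 = 240 × $216.73 − $35,000 = $17,015.20.
Offer 1 is lower by $1,518.72.

Offer 1 by $1,519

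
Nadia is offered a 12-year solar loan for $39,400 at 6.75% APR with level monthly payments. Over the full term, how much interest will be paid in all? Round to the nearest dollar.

At 6.75% the monthly rate is 0.0056250, so the payment is 39,400 × 0.0056250 / (1 − 1.0056250^−144) = $399.95.
Total paid = 144 × $399.95 = $57,592.80; interest = $57,592.80 − $39,400 = $18,192.80.

$18,193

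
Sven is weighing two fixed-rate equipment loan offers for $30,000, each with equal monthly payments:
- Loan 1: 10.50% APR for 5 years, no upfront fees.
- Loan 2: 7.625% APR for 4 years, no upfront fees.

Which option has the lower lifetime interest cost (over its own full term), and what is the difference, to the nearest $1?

Loan 1: monthly rate = 10.5%/12 = 0.0087500; payment = 30,000 × 0.0087500 / (1 − (1+0.0087500)^−60) = $644.82.
Total interest on Loan 1 = 60 × $644.82 − $30,000 = $8,689.20.
Loan 2: monthly rate = 7.625%/12 = 0.0063542; payment = 30,000 × 0.0063542 / (1 − (1+0.0063542)^−48) = $727.12.
Total interest on Loan 2 = 48 × $727.12 − $30,000 = $4,901.76.
Loan 2 is lower by $3,787.44.

Loan 2 by $3,787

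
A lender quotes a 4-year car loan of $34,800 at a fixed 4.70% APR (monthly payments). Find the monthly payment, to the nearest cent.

$796.70

Monthly rate = 4.7%/12 = 0.0039167; payment = 34,800 × 0.0039167 / (1 − (1+0.0039167)^−48) = $796.70.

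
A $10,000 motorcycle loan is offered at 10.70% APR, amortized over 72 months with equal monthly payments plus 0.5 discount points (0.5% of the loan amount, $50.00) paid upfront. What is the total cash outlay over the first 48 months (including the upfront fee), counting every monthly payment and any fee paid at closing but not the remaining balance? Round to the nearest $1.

Monthly rate = 10.7%/12 = 0.0089167; payment = 10,000 × 0.0089167 / (1 − (1+0.0089167)^−72) = $188.81.
Total outlay = 48 × $188.81 + $50.00 = $9,112.88.

$9,113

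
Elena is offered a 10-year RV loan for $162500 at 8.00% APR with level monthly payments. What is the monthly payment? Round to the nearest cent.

Monthly rate = 8%/12 = 0.0066667; payment = 162,500 × 0.0066667 / (1 − (1+0.0066667)^−120) = $1,971.57.

$1,971.57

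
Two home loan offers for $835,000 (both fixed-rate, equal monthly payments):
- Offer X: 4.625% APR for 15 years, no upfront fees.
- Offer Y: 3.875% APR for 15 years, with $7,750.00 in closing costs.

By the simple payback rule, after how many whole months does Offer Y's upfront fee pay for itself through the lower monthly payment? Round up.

25 months

Offer X: monthly rate = 4.625%/12 = 0.0038542; payment = 835,000 × 0.0038542 / (1 − (1+0.0038542)^−180) = $6,441.17.
Offer Y: monthly rate = 3.875%/12 = 0.0032292; payment = 835,000 × 0.0032292 / (1 − (1+0.0032292)^−180) = $6,124.22.
Monthly savings = $6,441.17 − $6,124.22 = $316.95.
Break-even = $7,750.00 / $316.95 = 24.45 → 25 months.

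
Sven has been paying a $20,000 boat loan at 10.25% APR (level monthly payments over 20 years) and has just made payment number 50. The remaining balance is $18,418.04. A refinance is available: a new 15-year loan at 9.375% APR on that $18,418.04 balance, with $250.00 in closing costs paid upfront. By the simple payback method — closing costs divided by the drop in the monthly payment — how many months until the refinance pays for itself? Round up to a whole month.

47 months

Current payment = 20,000 × 10.25%/12 / (1 − (1+0.0085417)^−240) = $196.33.
Refinanced payment = 18,418.04 × 0.0078125 / (1 − (1+0.0078125)^−180) = $190.94.
Monthly savings = $196.33 − $190.94 = $5.39.
Break-even = $250.00 / $5.39 = 46.38 → 47 months.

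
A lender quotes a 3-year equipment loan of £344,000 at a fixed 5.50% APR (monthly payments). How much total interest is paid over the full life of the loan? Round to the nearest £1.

Monthly rate = 5.5%/12 = 0.0045833; payment = 344,000 × 0.0045833 / (1 − (1+0.0045833)^−36) = £10,387.39.
Total paid = 36 × £10,387.39 = £373,946.04; interest = £373,946.04 − £344,000 = £29,946.04.

£29,946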